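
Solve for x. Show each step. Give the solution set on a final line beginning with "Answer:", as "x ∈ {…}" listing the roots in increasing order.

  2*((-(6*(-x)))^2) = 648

Step 1. [2*((-(6*(-x)))^2) = 648] 2·(inner) — divide through by 2 ⇒ div: (-(6*(-x)))^2 = 324.
Step 2. [(-(6*(-x)))^2 = 324] 324 ≥ 0, LHS is (·)² — take ±√. So sqrt: -(6*(-x)) = 18 or -18.
Step 3. [-(6*(-x)) = 18 or -18] LHS negated; negate both sides. So neg: 6*(-x) = -18 or 18.
Step 4. [6*(-x) = -18 or 18] leading coefficient 6: divide by 6 ⇒ div: -x = -3 or 3.
Step 5. [-x = -3 or 3] leading − — multiply by −1, so neg: x = 3 or -3.

Answer: x ∈ {-3, 3}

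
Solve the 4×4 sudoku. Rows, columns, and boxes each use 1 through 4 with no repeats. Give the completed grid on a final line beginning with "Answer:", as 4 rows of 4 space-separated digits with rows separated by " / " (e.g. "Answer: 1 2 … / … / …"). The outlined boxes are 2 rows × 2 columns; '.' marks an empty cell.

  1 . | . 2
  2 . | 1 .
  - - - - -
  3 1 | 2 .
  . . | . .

Step 1. [r3c4∈{4}] nothing but 4 survives at r3c4 ⇒ r3c4=4.
Step 2. [r2c4∈{3}] nothing but 3 survives at r2c4, so r2c4=3.
Step 3. [r2c2∈{4}] r2c2 is down to just 4, so r2c2=4.
Step 4. [r4c2∈{2}] r4c2 is down to just 2 ⇒ r4c2=2.
Step 5. [r1c2∈{3}] only 3 remains possible at r1c2 ⇒ r1c2=3.
Step 6. [r4c4∈{1}] r4c4's peers cover all but 1. So r4c4=1.
Step 7. [r4c1∈{4}] r4c1 has the single candidate 4. So r4c1=4.
Step 8. [r1c3∈{4}] only 4 remains possible at r1c3, so r1c3=4.
Step 9. [r4c3∈{3}] nothing but 3 survives at r4c3. So r4c3=3.

Answer: 1 3 4 2 / 2 4 1 3 / 3 1 2 4 / 4 2 3 1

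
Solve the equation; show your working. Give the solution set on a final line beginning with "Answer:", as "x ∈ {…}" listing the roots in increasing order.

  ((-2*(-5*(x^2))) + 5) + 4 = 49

Step 1. [((-2*(-5*(x^2))) + 5) + 4 = 49] +4 is outermost — subtract 4 both sides. So sub: (-2*(-5*(x^2))) + 5 = 45.
Step 2. [(-2*(-5*(x^2))) + 5 = 45] the outer +5 inverts by subtracting 5, so sub: -2*(-5*(x^2)) = 40.
Step 3. [-2*(-5*(x^2)) = 40] LHS = -2·(…); ÷-2 both sides ⇒ div: -5*(x^2) = -20.
Step 4. [-5*(x^2) = -20] -5·(inner) — divide through by -5 ⇒ div: x^2 = 4.
Step 5. [x^2 = 4] √ both sides: 4 ≥ 0 gives two branches, so sqrt: x = 2 or -2.

Answer: x ∈ {-2, 2}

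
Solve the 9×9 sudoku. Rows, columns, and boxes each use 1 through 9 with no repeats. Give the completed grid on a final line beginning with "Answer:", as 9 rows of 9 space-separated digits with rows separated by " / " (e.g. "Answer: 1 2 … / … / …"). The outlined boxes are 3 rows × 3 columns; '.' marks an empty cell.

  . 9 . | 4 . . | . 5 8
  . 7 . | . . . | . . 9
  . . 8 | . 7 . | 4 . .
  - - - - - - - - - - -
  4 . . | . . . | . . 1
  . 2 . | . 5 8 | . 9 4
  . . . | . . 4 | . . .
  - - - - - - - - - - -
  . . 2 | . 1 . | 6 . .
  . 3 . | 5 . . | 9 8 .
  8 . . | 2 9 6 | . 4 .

Step 1. [r9c7∈{1,3,5,7}] 1 has one home in box 9: r9c7, so r9c7=1.
Step 2. [r9c2∈{5}] r9c2 is down to just 5. So r9c2=5.
Step 3. [r9c3∈{7}] r9c3 has the single candidate 7 ⇒ r9c3=7.
Step 4. [r2c3∈{1,3,4,5,6}] across row 2, 4 lands solely at r2c3 ⇒ r2c3=4.
Step 5. [r1c7∈{2,3,7}] row 1 places 7 nowhere but r1c7 ⇒ r1c7=7.
Step 6. [r5c7∈{3}] nothing but 3 survives at r5c7 ⇒ r5c7=3.
Step 7. [r2c7∈{2}] r2c7 has the single candidate 2. So r2c7=2.
Step 8. [r8c6∈{7}] r8c6's peers cover all but 7, so r8c6=7.
Step 9. [r7c6∈{3}] r7c6's peers cover all but 3 ⇒ r7c6=3.
Step 10. [r7c8∈{7}] r7c8 has the single candidate 7 ⇒ r7c8=7.
Step 11. [r4c4∈{3,6,7,9}] in row 4, 7 fits only at r4c4 ⇒ r4c4=7.
Step 12. [r6c9∈{2,5,6,7}] in col 9, 7 fits only at r6c9 ⇒ r6c9=7.
Step 13. [r3c9∈{3,6}] 6 has one home in col 9: r3c9, so r3c9=6.
Step 14. [r3c2∈{1}] nothing but 1 survives at r3c2. So r3c2=1.
Step 15. [r2c5∈{3,6,8}] col 5 places 8 nowhere but r2c5. So r2c5=8.
Step 16. [r1c6∈{1,2}] row 1 places 1 nowhere but r1c6, so r1c6=1.
Step 17. [r3c8∈{3}] r3c8 has the single candidate 3. So r3c8=3.
Step 18. [r3c4∈{9}] only 9 remains possible at r3c4 ⇒ r3c4=9.
Step 19. [r5c1∈{1,6,7}] 7 has one home in row 5: r5c1, so r5c1=7.
Step 20. [r2c6∈{5}] r2c6's peers cover all but 5 ⇒ r2c6=5.
Step 21. [r3c6∈{2}] only 2 remains possible at r3c6 ⇒ r3c6=2.
Step 22. [r1c1∈{2,3,6}] in row 1, 2 fits only at r1c1, so r1c1=2.
Step 23. [r6c3∈{1,3,5,6,9}] the pair r5c3,r8c3 in col 3 locks {1,6} between them. So r6c3≠1.
Step 24. [r4c3∈{3,5,6,9}] the only places for 9 in row 6 are inside box 4 ⇒ r4c3≠9.
Step 25. [r6c3∈{3,5,6,9}] col 3 places 9 nowhere but r6c3, so r6c3=9.
Step 26. [r4c3∈{3,5,6}] col 3 places 5 nowhere but r4c3. So r4c3=5.
Step 27. [r4c5∈{2,3,6}] 3 has one home in row 4: r4c5 ⇒ r4c5=3.
Step 28. [r6c1∈{1,3,6}] row 6 places 3 nowhere but r6c1. So r6c1=3.
Step 29. [r5c3∈{1,6}] in box 4, 1 fits only at r5c3 ⇒ r5c3=1.
Step 30. [r2c1∈{6}] only 6 remains possible at r2c1 ⇒ r2c1=6.
Step 31. [r5c4∈{6}] nothing but 6 survives at r5c4 ⇒ r5c4=6.
Step 32. [r4c7∈{8}] only 8 remains possible at r4c7 ⇒ r4c7=8.
Step 33. [r4c2∈{6}] only 6 remains possible at r4c2 ⇒ r4c2=6.
Step 34. [r6c5∈{2}] r6c5 is down to just 2. So r6c5=2.
Step 35. [r8c3∈{6}] r8c3 is down to just 6, so r8c3=6.
Step 36. [r1c3∈{3}] nothing but 3 survives at r1c3. So r1c3=3.
Step 37. [r1c5∈{6}] r1c5 has the single candidate 6 ⇒ r1c5=6.
Step 38. [r7c1∈{9}] r7c1 is down to just 9, so r7c1=9.
Step 39. [r7c2∈{4}] only 4 remains possible at r7c2, so r7c2=4.
Step 40. [r6c4∈{1}] r6c4's peers cover all but 1, so r6c4=1.
Step 41. [r8c1∈{1}] r8c1 is down to just 1. So r8c1=1.
Step 42. [r8c9∈{2}] r8c9 is down to just 2, so r8c9=2.
Step 43. [r3c1∈{5}] only 5 remains possible at r3c1 ⇒ r3c1=5.
Step 44. [r2c4∈{3}] only 3 remains possible at r2c4, so r2c4=3.
Step 45. [r7c9∈{5}] r7c9 has the single candidate 5, so r7c9=5.
Step 46. [r6c8∈{6}] r6c8's peers cover all but 6 ⇒ r6c8=6.
Step 47. [r6c2∈{8}] r6c2's peers cover all but 8, so r6c2=8.
Step 48. [r9c9∈{3}] nothing but 3 survives at r9c9. So r9c9=3.
Step 49. [r8c5∈{4}] r8c5's peers cover all but 4 ⇒ r8c5=4.
Step 50. [r6c7∈{5}] only 5 remains possible at r6c7, so r6c7=5.
Step 51. [r2c8∈{1}] r2c8 has the single candidate 1 ⇒ r2c8=1.
Step 52. [r4c8∈{2}] r4c8's peers cover all but 2 ⇒ r4c8=2.
Step 53. [r7c4∈{8}] nothing but 8 survives at r7c4 ⇒ r7c4=8.
Step 54. [r4c6∈{9}] only 9 remains possible at r4c6, so r4c6=9.

Answer: 2 9 3 4 6 1 7 5 8 / 6 7 4 3 8 5 2 1 9 / 5 1 8 9 7 2 4 3 6 / 4 6 5 7 3 9 8 2 1 / 7 2 1 6 5 8 3 9 4 / 3 8 9 1 2 4 5 6 7 / 9 4 2 8 1 3 6 7 5 / 1 3 6 5 4 7 9 8 2 / 8 5 7 2 9 6 1 4 3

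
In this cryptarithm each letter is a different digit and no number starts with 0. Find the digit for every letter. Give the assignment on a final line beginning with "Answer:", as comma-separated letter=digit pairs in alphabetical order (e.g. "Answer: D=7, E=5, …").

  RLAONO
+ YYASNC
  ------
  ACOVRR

Step 1. [col 1: O + C ≡ R (mod 10)] column 1 (O + C ≡ R (mod 10), carry-in 0) doesn't pin O yet; pick O=4 and continue, so O=4.
Step 2. [col 1: O + C ≡ R (mod 10)] several values work for R in column 1 (O + C ≡ R (mod 10), carry-in 0); try R=6 ⇒ R=6.
Step 3. [col 1: O + C ≡ R (mod 10)] in column 1 we have O+C≡R with carry-in 0; given O=4, R=6 and digits 4,6 already taken and all letters distinct, that pins C to 2, so C=2.
Step 4. [col 2: N + N ≡ R (mod 10)] several values work for N in column 2 (N + N ≡ R (mod 10), carry-in 0); try N=3 ⇒ N=3.
Step 5. [col 3: O + S ≡ V (mod 10)] several values work for S in column 3 (O + S ≡ V (mod 10), carry-in 0); try S=5 ⇒ S=5.
Step 6. [col 3: O + S ≡ V (mod 10)] in column 3 we have O+S≡V with carry-in 0; given O=4, S=5 and digits 2,3,4,5,6 already taken and all letters distinct, that pins V to 9, so V=9.
Step 7. [col 4: A + A ≡ O (mod 10)] in column 4 we have A+A≡O with carry-in 0; given O=4 and digits 2,3,4,5,6,9 already taken and all letters distinct, that pins A to 7, so A=7.
Step 8. [col 5: L + Y ≡ C (mod 10)] column 5 (L + Y ≡ C (mod 10), carry-in 1) doesn't pin Y yet; pick Y=1 and continue, so Y=1.
Step 9. [col 5: L + Y ≡ C (mod 10)] column 5: given Y=1, C=2, carry-in 1, and digits 1,2,3,4,5,6,7,9 already taken and all letters distinct, L+Y≡C (mod 10) forces L=0. So L=0.

Answer: A=7, C=2, L=0, N=3, O=4, R=6, S=5, V=9, Y=1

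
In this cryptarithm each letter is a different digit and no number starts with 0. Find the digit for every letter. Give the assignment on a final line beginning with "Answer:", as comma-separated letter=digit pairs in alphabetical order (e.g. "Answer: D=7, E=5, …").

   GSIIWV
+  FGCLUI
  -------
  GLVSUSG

Step 1. [col 1: V + I ≡ G (mod 10)] I=7 is one option consistent with column 1 (V + I ≡ G (mod 10), carry-in 0) — take it ⇒ I=7.
Step 2. [col 1: V + I ≡ G (mod 10)] no forcing yet in column 1 (carry-in 0); V=4 is free and consistent — try it, so V=4.
Step 3. [col 1: V + I ≡ G (mod 10)] column 1: given V=4, I=7, carry-in 0, and digits 4,7 already taken and all letters distinct, V+I≡G (mod 10) forces G=1. So G=1.
Step 4. [col 2: W + U ≡ S (mod 10)] U=8 is one option consistent with column 2 (W + U ≡ S (mod 10), carry-in 1) — take it. So U=8.
Step 5. [col 2: W + U ≡ S (mod 10)] no forcing yet in column 2 (carry-in 1); W=3 is free and consistent — try it, so W=3.
Step 6. [col 2: W + U ≡ S (mod 10)] column 2 reads W+U+carry(1)=S with W=3, U=8; with digits 1,3,4,7,8 already taken and all letters distinct, the only value for S is 2, so S=2.
Step 7. [col 3: I + L ≡ U (mod 10)] in column 3 we have I+L≡U with carry-in 1; given I=7, U=8 and digits 1,2,3,4,7,8 already taken and all letters distinct, that pins L to 0 ⇒ L=0.
Step 8. [col 4: I + C ≡ S (mod 10)] column 4 reads I+C+carry(0)=S with I=7, S=2; with digits 0,1,2,3,4,7,8 already taken and all letters distinct, the only value for C is 5. So C=5.
Step 9. [col 6: G + F ≡ L (mod 10)] from column 6 (G=1, L=0, carry-in 0, digits 0,1,2,3,4,5,7,8 already taken and all letters distinct): F must equal 9 ⇒ F=9.

Answer: C=5, F=9, G=1, I=7, L=0, S=2, U=8, V=4, W=3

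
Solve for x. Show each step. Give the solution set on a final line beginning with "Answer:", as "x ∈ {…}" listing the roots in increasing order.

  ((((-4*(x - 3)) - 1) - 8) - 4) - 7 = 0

Step 1. [((((-4*(x - 3)) - 1) - 8) - 4) - 7 = 0] the outer -7 inverts by adding 7. So sub: (((-4*(x - 3)) - 1) - 8) - 4 = 7.
Step 2. [(((-4*(x - 3)) - 1) - 8) - 4 = 7] 4 comes off first (add 4), so sub: ((-4*(x - 3)) - 1) - 8 = 11.
Step 3. [((-4*(x - 3)) - 1) - 8 = 11] 8 comes off first (add 8) ⇒ sub: (-4*(x - 3)) - 1 = 19.
Step 4. [(-4*(x - 3)) - 1 = 19] 1 comes off first (add 1). So sub: -4*(x - 3) = 20.
Step 5. [-4*(x - 3) = 20] leading coefficient -4: divide by -4, so div: x - 3 = -5.
Step 6. [x - 3 = -5] -3 is outermost — add 3 both sides, so sub: x = -2.

Answer: x ∈ {-2}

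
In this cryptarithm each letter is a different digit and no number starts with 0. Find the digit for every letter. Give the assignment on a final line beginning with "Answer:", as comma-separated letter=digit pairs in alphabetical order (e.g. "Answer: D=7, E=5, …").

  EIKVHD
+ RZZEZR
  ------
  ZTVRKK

Step 1. [col 1: D + R ≡ K (mod 10)] D=3 is one option consistent with column 1 (D + R ≡ K (mod 10), carry-in 0) — take it, so D=3.
Step 2. [col 1: D + R ≡ K (mod 10)] K=8 is one option consistent with column 1 (D + R ≡ K (mod 10), carry-in 0) — take it, so K=8.
Step 3. [col 1: D + R ≡ K (mod 10)] from column 1 (D=3, K=8, carry-in 0, digits 3,8 already taken and all letters distinct): R must equal 5, so R=5.
Step 4. [col 2: H + Z ≡ K (mod 10)] column 2 (H + Z ≡ K (mod 10), carry-in 0) doesn't pin Z yet; pick Z=6 and continue, so Z=6.
Step 5. [col 2: H + Z ≡ K (mod 10)] from column 2 (Z=6, K=8, carry-in 0, digits 3,5,6,8 already taken and all letters distinct): H must equal 2. So H=2.
Step 6. [col 3: V + E ≡ R (mod 10)] column 3 (V + E ≡ R (mod 10), carry-in 0) doesn't pin E yet; pick E=1 and continue. So E=1.
Step 7. [col 3: V + E ≡ R (mod 10)] in column 3 we have V+E≡R with carry-in 0; given E=1, R=5 and digits 1,2,3,5,6,8 already taken and all letters distinct, that pins V to 4 ⇒ V=4.
Step 8. [col 5: I + Z ≡ T (mod 10)] column 5: given Z=6, carry-in 1, and digits 1,2,3,4,5,6,8 already taken and all letters distinct, I+Z≡T (mod 10) forces T=7. So T=7.
Step 9. [col 5: I + Z ≡ T (mod 10)] column 5: given Z=6, T=7, carry-in 1, and digits 1,2,3,4,5,6,7,8 already taken and all letters distinct, I+Z≡T (mod 10) forces I=0 ⇒ I=0.

Answer: D=3, E=1, H=2, I=0, K=8, R=5, T=7, V=4, Z=6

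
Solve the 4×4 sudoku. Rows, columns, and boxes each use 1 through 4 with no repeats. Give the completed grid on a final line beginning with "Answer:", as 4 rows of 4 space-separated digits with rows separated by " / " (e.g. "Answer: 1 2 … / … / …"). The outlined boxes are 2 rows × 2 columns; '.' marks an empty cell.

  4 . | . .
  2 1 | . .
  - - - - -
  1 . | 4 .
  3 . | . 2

Step 1. [r2c3∈{3}] r2c3's peers cover all but 3 ⇒ r2c3=3.
Step 2. [r4c3∈{1}] r4c3's peers cover all but 1 ⇒ r4c3=1.
Step 3. [r3c4∈{3}] only 3 remains possible at r3c4, so r3c4=3.
Step 4. [r4c2∈{4}] only 4 remains possible at r4c2, so r4c2=4.
Step 5. [r1c4∈{1}] r1c4 is down to just 1, so r1c4=1.
Step 6. [r3c2∈{2}] nothing but 2 survives at r3c2 ⇒ r3c2=2.
Step 7. [r2c4∈{4}] r2c4 is down to just 4. So r2c4=4.
Step 8. [r1c2∈{3}] r1c2 has the single candidate 3 ⇒ r1c2=3.
Step 9. [r1c3∈{2}] r1c3 has the single candidate 2. So r1c3=2.

Answer: 4 3 2 1 / 2 1 3 4 / 1 2 4 3 / 3 4 1 2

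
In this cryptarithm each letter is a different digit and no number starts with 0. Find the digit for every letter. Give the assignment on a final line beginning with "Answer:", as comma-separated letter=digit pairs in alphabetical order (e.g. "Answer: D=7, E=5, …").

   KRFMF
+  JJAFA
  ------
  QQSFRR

Step 1. [Q] Q is the leading digit of a 6-digit sum of two 5-digit numbers; the final carry is exactly 1, so Q=1.
Step 2. [col 1: F + A ≡ R (mod 10)] no forcing yet in column 1 (carry-in 0); F=5 is free and consistent — try it, so F=5.
Step 3. [col 1: F + A ≡ R (mod 10)] A=9 is one option consistent with column 1 (F + A ≡ R (mod 10), carry-in 0) — take it, so A=9.
Step 4. [col 1: F + A ≡ R (mod 10)] in column 1 we have F+A≡R with carry-in 0; given F=5, A=9 and digits 1,5,9 already taken and all letters distinct, that pins R to 4, so R=4.
Step 5. [col 2: M + F ≡ R (mod 10)] column 2: given F=5, R=4, carry-in 1, and digits 1,4,5,9 already taken and all letters distinct, M+F≡R (mod 10) forces M=8, so M=8.
Step 6. [col 4: R + J ≡ S (mod 10)] S=2 is one option consistent with column 4 (R + J ≡ S (mod 10), carry-in 1) — take it. So S=2.
Step 7. [col 4: R + J ≡ S (mod 10)] column 4 reads R+J+carry(1)=S with R=4, S=2; with digits 1,2,4,5,8,9 already taken and all letters distinct, the only value for J is 7, so J=7.
Step 8. [col 5: K + J ≡ Q (mod 10)] in column 5 we have K+J≡Q with carry-in 1; given J=7, Q=1 and digits 1,2,4,5,7,8,9 already taken and all letters distinct, that pins K to 3 ⇒ K=3.

Answer: A=9, F=5, J=7, K=3, M=8, Q=1, R=4, S=2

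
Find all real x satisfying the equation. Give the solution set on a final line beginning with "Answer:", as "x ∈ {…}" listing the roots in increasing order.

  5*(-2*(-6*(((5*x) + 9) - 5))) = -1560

Step 1. [5*(-2*(-6*(((5*x) + 9) - 5))) = -1560] LHS = 5·(…); ÷5 both sides, so div: -2*(-6*(((5*x) + 9) - 5)) = -312.
Step 2. [-2*(-6*(((5*x) + 9) - 5)) = -312] divide by the outer -2 ⇒ div: -6*(((5*x) + 9) - 5) = 156.
Step 3. [-6*(((5*x) + 9) - 5) = 156] divide by the outer -6 ⇒ div: ((5*x) + 9) - 5 = -26.
Step 4. [((5*x) + 9) - 5 = -26] add 5: x sits inside (… - 5), so sub: (5*x) + 9 = -21.
Step 5. [(5*x) + 9 = -21] +9 is outermost — subtract 9 both sides ⇒ sub: 5*x = -30.
Step 6. [5*x = -30] 5 out front; divide by 5. So div: x = -6.

Answer: x ∈ {-6}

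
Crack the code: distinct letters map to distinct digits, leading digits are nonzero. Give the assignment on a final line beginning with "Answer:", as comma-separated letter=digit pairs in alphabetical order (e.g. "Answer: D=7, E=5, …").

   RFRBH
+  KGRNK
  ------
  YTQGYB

Step 1. [col 1: H + K ≡ B (mod 10)] several values work for K in column 1 (H + K ≡ B (mod 10), carry-in 0); try K=7 ⇒ K=7.
Step 2. [col 1: H + K ≡ B (mod 10)] B=6 is one option consistent with column 1 (H + K ≡ B (mod 10), carry-in 0) — take it. So B=6.
Step 3. [Y] adding two 5-digit numbers gives at most 5+1 digits, and here it does — Y is that final carry and must be 1 ⇒ Y=1.
Step 4. [col 1: H + K ≡ B (mod 10)] column 1 reads H+K+carry(0)=B with K=7, B=6; with digits 1,6,7 already taken and all letters distinct, the only value for H is 9, so H=9.
Step 5. [col 2: B + N ≡ Y (mod 10)] column 2 reads B+N+carry(1)=Y with B=6, Y=1; with digits 1,6,7,9 already taken and all letters distinct, the only value for N is 4. So N=4.
Step 6. [col 3: R + R ≡ G (mod 10)] from column 3 (nothing yet, carry-in 1, digits 1,4,6,7,9 already taken and all letters distinct): G must equal 5. So G=5.
Step 7. [col 3: R + R ≡ G (mod 10)] column 3 reads R+R+carry(1)=G with G=5; with digits 1,4,5,6,7,9 already taken and all letters distinct, the only value for R is 2. So R=2.
Step 8. [col 4: F + G ≡ Q (mod 10)] no forcing yet in column 4 (carry-in 0); Q=3 is free and consistent — try it ⇒ Q=3.
Step 9. [col 4: F + G ≡ Q (mod 10)] from column 4 (G=5, Q=3, carry-in 0, digits 1,2,3,4,5,6,7,9 already taken and all letters distinct): F must equal 8 ⇒ F=8.
Step 10. [col 5: R + K ≡ T (mod 10)] from column 5 (R=2, K=7, carry-in 1, digits 1,2,3,4,5,6,7,8,9 already taken and all letters distinct): T must equal 0 ⇒ T=0.

Answer: B=6, F=8, G=5, H=9, K=7, N=4, Q=3, R=2, T=0, Y=1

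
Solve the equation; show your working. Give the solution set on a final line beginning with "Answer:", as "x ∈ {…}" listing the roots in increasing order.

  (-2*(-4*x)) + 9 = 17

Step 1. [(-2*(-4*x)) + 9 = 17] the outer +9 inverts by subtracting 9. So sub: -2*(-4*x) = 8.
Step 2. [-2*(-4*x) = 8] -2·(inner) — divide through by -2 ⇒ div: -4*x = -4.
Step 3. [-4*x = -4] LHS = -4·(…); ÷-4 both sides. So div: x = 1.

Answer: x ∈ {1}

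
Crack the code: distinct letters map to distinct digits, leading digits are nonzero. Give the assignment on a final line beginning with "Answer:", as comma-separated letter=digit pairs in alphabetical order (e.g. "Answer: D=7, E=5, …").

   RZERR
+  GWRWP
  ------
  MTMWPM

Step 1. [col 1: R + P ≡ M (mod 10)] several values work for M in column 1 (R + P ≡ M (mod 10), carry-in 0); try M=1. So M=1.
Step 2. [col 1: R + P ≡ M (mod 10)] column 1 (R + P ≡ M (mod 10), carry-in 0) doesn't pin R yet; pick R=2 and continue. So R=2.
Step 3. [col 1: R + P ≡ M (mod 10)] column 1: given R=2, M=1, carry-in 0, and digits 1,2 already taken and all letters distinct, R+P≡M (mod 10) forces P=9, so P=9.
Step 4. [col 2: R + W ≡ P (mod 10)] column 2: given R=2, P=9, carry-in 1, and digits 1,2,9 already taken and all letters distinct, R+W≡P (mod 10) forces W=6 ⇒ W=6.
Step 5. [col 3: E + R ≡ W (mod 10)] column 3: given R=2, W=6, carry-in 0, and digits 1,2,6,9 already taken and all letters distinct, E+R≡W (mod 10) forces E=4 ⇒ E=4.
Step 6. [col 4: Z + W ≡ M (mod 10)] column 4 reads Z+W+carry(0)=M with W=6, M=1; with digits 1,2,4,6,9 already taken and all letters distinct, the only value for Z is 5, so Z=5.
Step 7. [col 5: R + G ≡ T (mod 10)] several values work for G in column 5 (R + G ≡ T (mod 10), carry-in 1); try G=7, so G=7.
Step 8. [col 5: R + G ≡ T (mod 10)] column 5: given R=2, G=7, carry-in 1, and digits 1,2,4,5,6,7,9 already taken and all letters distinct, R+G≡T (mod 10) forces T=0 ⇒ T=0.

Answer: E=4, G=7, M=1, P=9, R=2, T=0, W=6, Z=5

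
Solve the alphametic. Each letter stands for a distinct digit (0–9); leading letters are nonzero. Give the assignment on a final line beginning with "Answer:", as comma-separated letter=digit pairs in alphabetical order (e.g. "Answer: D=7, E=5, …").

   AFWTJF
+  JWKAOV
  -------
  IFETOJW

Step 1. [col 1: F + V ≡ W (mod 10)] several values work for W in column 1 (F + V ≡ W (mod 10), carry-in 0); try W=5. So W=5.
Step 2. [col 1: F + V ≡ W (mod 10)] several values work for V in column 1 (F + V ≡ W (mod 10), carry-in 0); try V=2 ⇒ V=2.
Step 3. [col 1: F + V ≡ W (mod 10)] column 1 reads F+V+carry(0)=W with V=2, W=5; with digits 2,5 already taken and all letters distinct, the only value for F is 3 ⇒ F=3.
Step 4. [col 2: J + O ≡ J (mod 10)] from column 2 (nothing yet, carry-in 0, digits 2,3,5 already taken and all letters distinct): O must equal 0, so O=0.
Step 5. [col 2: J + O ≡ J (mod 10)] several values work for J in column 2 (J + O ≡ J (mod 10), carry-in 0); try J=7 ⇒ J=7.
Step 6. [col 3: T + A ≡ O (mod 10)] A=6 is one option consistent with column 3 (T + A ≡ O (mod 10), carry-in 0) — take it ⇒ A=6.
Step 7. [I] I is the leading digit of a 7-digit sum of two 6-digit numbers; the final carry is exactly 1, so I=1.
Step 8. [col 3: T + A ≡ O (mod 10)] column 3: given A=6, O=0, carry-in 0, and digits 0,1,2,3,5,6,7 already taken and all letters distinct, T+A≡O (mod 10) forces T=4 ⇒ T=4.
Step 9. [col 4: W + K ≡ T (mod 10)] column 4: given W=5, T=4, carry-in 1, and digits 0,1,2,3,4,5,6,7 already taken and all letters distinct, W+K≡T (mod 10) forces K=8. So K=8.
Step 10. [col 5: F + W ≡ E (mod 10)] from column 5 (F=3, W=5, carry-in 1, digits 0,1,2,3,4,5,6,7,8 already taken and all letters distinct): E must equal 9. So E=9.

Answer: A=6, E=9, F=3, I=1, J=7, K=8, O=0, T=4, V=2, W=5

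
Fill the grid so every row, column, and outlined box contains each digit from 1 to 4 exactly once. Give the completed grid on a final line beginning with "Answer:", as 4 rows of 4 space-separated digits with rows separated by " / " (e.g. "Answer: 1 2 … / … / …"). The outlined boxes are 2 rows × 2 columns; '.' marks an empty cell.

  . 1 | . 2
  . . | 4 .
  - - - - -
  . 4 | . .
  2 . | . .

Step 1. [r1c3∈{3}] r1c3 is down to just 3. So r1c3=3.
Step 2. [r3c1∈{1,3}] across col 1, 1 lands solely at r3c1. So r3c1=1.
Step 3. [r4c2∈{3}] nothing but 3 survives at r4c2. So r4c2=3.
Step 4. [r2c4∈{1}] only 1 remains possible at r2c4 ⇒ r2c4=1.
Step 5. [r3c4∈{3}] nothing but 3 survives at r3c4. So r3c4=3.
Step 6. [r4c3∈{1}] nothing but 1 survives at r4c3 ⇒ r4c3=1.
Step 7. [r4c4∈{4}] only 4 remains possible at r4c4. So r4c4=4.
Step 8. [r2c2∈{2}] only 2 remains possible at r2c2 ⇒ r2c2=2.
Step 9. [r3c3∈{2}] nothing but 2 survives at r3c3. So r3c3=2.
Step 10. [r1c1∈{4}] nothing but 4 survives at r1c1. So r1c1=4.
Step 11. [r2c1∈{3}] r2c1 is down to just 3. So r2c1=3.

Answer: 4 1 3 2 / 3 2 4 1 / 1 4 2 3 / 2 3 1 4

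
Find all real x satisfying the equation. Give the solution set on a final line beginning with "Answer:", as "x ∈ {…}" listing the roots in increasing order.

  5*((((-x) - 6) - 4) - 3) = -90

Step 1. [5*((((-x) - 6) - 4) - 3) = -90] 5·(inner) — divide through by 5. So div: (((-x) - 6) - 4) - 3 = -18.
Step 2. [(((-x) - 6) - 4) - 3 = -18] peel the -3: add 3 from each side, so sub: ((-x) - 6) - 4 = -15.
Step 3. [((-x) - 6) - 4 = -15] the outer -4 inverts by adding 4, so sub: (-x) - 6 = -11.
Step 4. [(-x) - 6 = -11] -6 is outermost — add 6 both sides. So sub: -x = -5.
Step 5. [-x = -5] LHS negated; negate both sides. So neg: x = 5.

Answer: x ∈ {5}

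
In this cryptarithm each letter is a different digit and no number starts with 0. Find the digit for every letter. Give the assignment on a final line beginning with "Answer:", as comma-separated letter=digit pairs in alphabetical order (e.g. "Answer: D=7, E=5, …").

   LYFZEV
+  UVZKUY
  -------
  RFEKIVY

Step 1. [col 1: V + Y ≡ Y (mod 10)] from column 1 (nothing yet, carry-in 0, all letters distinct, none taken yet): V must equal 0. So V=0.
Step 2. [col 1: V + Y ≡ Y (mod 10)] column 1 (V + Y ≡ Y (mod 10), carry-in 0) doesn't pin Y yet; pick Y=2 and continue ⇒ Y=2.
Step 3. [col 2: E + U ≡ V (mod 10)] U=7 is one option consistent with column 2 (E + U ≡ V (mod 10), carry-in 0) — take it ⇒ U=7.
Step 4. [R] the sum has 7 digits but both addends have 6; that extra leading digit R is the final carry, namely 1 ⇒ R=1.
Step 5. [col 2: E + U ≡ V (mod 10)] in column 2 we have E+U≡V with carry-in 0; given U=7, V=0 and digits 0,1,2,7 already taken and all letters distinct, that pins E to 3, so E=3.
Step 6. [col 3: Z + K ≡ I (mod 10)] several values work for I in column 3 (Z + K ≡ I (mod 10), carry-in 1); try I=4. So I=4.
Step 7. [col 3: Z + K ≡ I (mod 10)] several values work for K in column 3 (Z + K ≡ I (mod 10), carry-in 1); try K=5, so K=5.
Step 8. [col 3: Z + K ≡ I (mod 10)] from column 3 (K=5, I=4, carry-in 1, digits 0,1,2,3,4,5,7 already taken and all letters distinct): Z must equal 8 ⇒ Z=8.
Step 9. [col 4: F + Z ≡ K (mod 10)] column 4 reads F+Z+carry(1)=K with Z=8, K=5; with digits 0,1,2,3,4,5,7,8 already taken and all letters distinct, the only value for F is 6, so F=6.
Step 10. [col 6: L + U ≡ F (mod 10)] from column 6 (U=7, F=6, carry-in 0, digits 0,1,2,3,4,5,6,7,8 already taken and all letters distinct): L must equal 9, so L=9.

Answer: E=3, F=6, I=4, K=5, L=9, R=1, U=7, V=0, Y=2, Z=8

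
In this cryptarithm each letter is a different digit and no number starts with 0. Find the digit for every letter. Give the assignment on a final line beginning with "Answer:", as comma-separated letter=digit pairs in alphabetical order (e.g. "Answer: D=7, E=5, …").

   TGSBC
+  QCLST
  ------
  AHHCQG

Step 1. [col 1: C + T ≡ G (mod 10)] T=5 is one option consistent with column 1 (C + T ≡ G (mod 10), carry-in 0) — take it, so T=5.
Step 2. [A] A is the leading digit of a 6-digit sum of two 5-digit numbers; the final carry is exactly 1. So A=1.
Step 3. [col 1: C + T ≡ G (mod 10)] C=2 is one option consistent with column 1 (C + T ≡ G (mod 10), carry-in 0) — take it. So C=2.
Step 4. [col 1: C + T ≡ G (mod 10)] column 1: given C=2, T=5, carry-in 0, and digits 1,2,5 already taken and all letters distinct, C+T≡G (mod 10) forces G=7 ⇒ G=7.
Step 5. [col 2: B + S ≡ Q (mod 10)] no forcing yet in column 2 (carry-in 0); Q=4 is free and consistent — try it, so Q=4.
Step 6. [col 2: B + S ≡ Q (mod 10)] column 2 (B + S ≡ Q (mod 10), carry-in 0) doesn't pin S yet; pick S=8 and continue. So S=8.
Step 7. [col 2: B + S ≡ Q (mod 10)] column 2: given S=8, Q=4, carry-in 0, and digits 1,2,4,5,7,8 already taken and all letters distinct, B+S≡Q (mod 10) forces B=6. So B=6.
Step 8. [col 3: S + L ≡ C (mod 10)] column 3: given S=8, C=2, carry-in 1, and digits 1,2,4,5,6,7,8 already taken and all letters distinct, S+L≡C (mod 10) forces L=3, so L=3.
Step 9. [col 4: G + C ≡ H (mod 10)] column 4 reads G+C+carry(1)=H with G=7, C=2; with digits 1,2,3,4,5,6,7,8 already taken and all letters distinct, the only value for H is 0. So H=0.

Answer: A=1, B=6, C=2, G=7, H=0, L=3, Q=4, S=8, T=5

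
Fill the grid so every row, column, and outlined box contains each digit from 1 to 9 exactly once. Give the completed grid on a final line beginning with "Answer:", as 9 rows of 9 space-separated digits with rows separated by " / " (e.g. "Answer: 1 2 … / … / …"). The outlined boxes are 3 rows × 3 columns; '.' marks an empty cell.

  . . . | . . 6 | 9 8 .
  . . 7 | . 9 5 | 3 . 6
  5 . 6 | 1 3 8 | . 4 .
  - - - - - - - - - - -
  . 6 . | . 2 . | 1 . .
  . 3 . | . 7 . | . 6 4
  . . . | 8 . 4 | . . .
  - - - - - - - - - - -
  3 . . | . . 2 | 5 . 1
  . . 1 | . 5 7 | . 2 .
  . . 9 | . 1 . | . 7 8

Step 1. [r1c5∈{4}] r1c5 has the single candidate 4 ⇒ r1c5=4.
Step 2. [r8c9∈{3,9}] 3 has one home in box 9: r8c9, so r8c9=3.
Step 3. [r8c4∈{4,6,9}] row 8 places 9 nowhere but r8c4 ⇒ r8c4=9.
Step 4. [r1c9∈{2,5,7}] across row 1, 5 lands solely at r1c9 ⇒ r1c9=5.
Step 5. [r6c8∈{3,5,9}] 3 has one home in row 6: r6c8, so r6c8=3.
Step 6. [r2c4∈{2}] nothing but 2 survives at r2c4. So r2c4=2.
Step 7. [r7c2∈{4,7,8}] across row 7, 7 lands solely at r7c2, so r7c2=7.
Step 8. [r9c2∈{2,4,5}] 5 has one home in row 9: r9c2 ⇒ r9c2=5.
Step 9. [r9c1∈{2,4,6}] 2 has one home in row 9: r9c1 ⇒ r9c1=2.
Step 10. [r1c1∈{1}] r1c1 has the single candidate 1. So r1c1=1.
Step 11. [r6c3∈{2,5}] r6c3 is the only open cell in row 6 admitting 5. So r6c3=5.
Step 12. [r5c7∈{2,8}] in col 7, 8 fits only at r5c7, so r5c7=8.
Step 13. [r5c1∈{9}] only 9 remains possible at r5c1. So r5c1=9.
Step 14. [r6c9∈{2,7,9}] across row 6, 9 lands solely at r6c9 ⇒ r6c9=9.
Step 15. [r8c1∈{4,6,8}] in col 1, 6 fits only at r8c1, so r8c1=6.
Step 16. [r6c7∈{2,7}] r6c7 is the only open cell in box 6 admitting 2. So r6c7=2.
Step 17. [r8c2∈{4,8}] across row 8, 8 lands solely at r8c2. So r8c2=8.
Step 18. [r9c6∈{3}] nothing but 3 survives at r9c6, so r9c6=3.
Step 19. [r4c3∈{4,8}] col 3 places 8 nowhere but r4c3. So r4c3=8.
Step 20. [r4c9∈{7}] r4c9 is down to just 7 ⇒ r4c9=7.
Step 21. [r9c7∈{4,6}] r9c7 is the only open cell in col 7 admitting 6. So r9c7=6.
Step 22. [r7c4∈{4,6}] col 4 places 6 nowhere but r7c4, so r7c4=6.
Step 23. [r1c2∈{2}] r1c2's peers cover all but 2, so r1c2=2.
Step 24. [r4c1∈{4}] only 4 remains possible at r4c1 ⇒ r4c1=4.
Step 25. [r4c8∈{5}] r4c8's peers cover all but 5. So r4c8=5.
Step 26. [r2c8∈{1}] r2c8 has the single candidate 1. So r2c8=1.
Step 27. [r7c5∈{8}] only 8 remains possible at r7c5. So r7c5=8.
Step 28. [r4c6∈{9}] r4c6 is down to just 9, so r4c6=9.
Step 29. [r6c1∈{7}] r6c1 is down to just 7, so r6c1=7.
Step 30. [r3c7∈{7}] nothing but 7 survives at r3c7 ⇒ r3c7=7.
Step 31. [r1c4∈{7}] r1c4's peers cover all but 7 ⇒ r1c4=7.
Step 32. [r2c2∈{4}] r2c2 is down to just 4. So r2c2=4.
Step 33. [r7c3∈{4}] r7c3's peers cover all but 4, so r7c3=4.
Step 34. [r6c5∈{6}] r6c5 is down to just 6 ⇒ r6c5=6.
Step 35. [r1c3∈{3}] r1c3 has the single candidate 3 ⇒ r1c3=3.
Step 36. [r5c6∈{1}] r5c6 is down to just 1 ⇒ r5c6=1.
Step 37. [r6c2∈{1}] only 1 remains possible at r6c2 ⇒ r6c2=1.
Step 38. [r4c4∈{3}] nothing but 3 survives at r4c4, so r4c4=3.
Step 39. [r8c7∈{4}] nothing but 4 survives at r8c7. So r8c7=4.
Step 40. [r7c8∈{9}] r7c8 has the single candidate 9 ⇒ r7c8=9.
Step 41. [r3c2∈{9}] r3c2 is down to just 9. So r3c2=9.
Step 42. [r5c4∈{5}] r5c4's peers cover all but 5, so r5c4=5.
Step 43. [r3c9∈{2}] r3c9 is down to just 2, so r3c9=2.
Step 44. [r2c1∈{8}] r2c1's peers cover all but 8, so r2c1=8.
Step 45. [r9c4∈{4}] nothing but 4 survives at r9c4 ⇒ r9c4=4.
Step 46. [r5c3∈{2}] r5c3 is down to just 2, so r5c3=2.

Answer: 1 2 3 7 4 6 9 8 5 / 8 4 7 2 9 5 3 1 6 / 5 9 6 1 3 8 7 4 2 / 4 6 8 3 2 9 1 5 7 / 9 3 2 5 7 1 8 6 4 / 7 1 5 8 6 4 2 3 9 / 3 7 4 6 8 2 5 9 1 / 6 8 1 9 5 7 4 2 3 / 2 5 9 4 1 3 6 7 8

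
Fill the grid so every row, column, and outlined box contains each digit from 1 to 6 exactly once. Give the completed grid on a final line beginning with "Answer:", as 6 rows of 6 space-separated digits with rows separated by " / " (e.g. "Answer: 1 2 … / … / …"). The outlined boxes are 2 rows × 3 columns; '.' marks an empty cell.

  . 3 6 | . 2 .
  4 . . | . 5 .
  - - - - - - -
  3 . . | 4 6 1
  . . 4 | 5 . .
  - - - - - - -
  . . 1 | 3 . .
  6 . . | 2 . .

Step 1. [r5c5∈{4}] r5c5 is down to just 4. So r5c5=4.
Step 2. [r6c6∈{5}] r6c6 has the single candidate 5, so r6c6=5.
Step 3. [r4c6∈{2,3}] r4c6 is the only open cell in col 6 admitting 2. So r4c6=2.
Step 4. [r1c4∈{1}] r1c4 has the single candidate 1. So r1c4=1.
Step 5. [r3c3∈{2,5}] across col 3, 5 lands solely at r3c3, so r3c3=5.
Step 6. [r3c2∈{2}] r3c2 is down to just 2 ⇒ r3c2=2.
Step 7. [r5c2∈{5}] r5c2's peers cover all but 5 ⇒ r5c2=5.
Step 8. [r2c4∈{6}] r2c4 is down to just 6, so r2c4=6.
Step 9. [r2c2∈{1}] nothing but 1 survives at r2c2. So r2c2=1.
Step 10. [r5c6∈{6}] r5c6 has the single candidate 6. So r5c6=6.
Step 11. [r4c2∈{6}] nothing but 6 survives at r4c2. So r4c2=6.
Step 12. [r4c1∈{1}] r4c1 is down to just 1 ⇒ r4c1=1.
Step 13. [r2c6∈{3}] only 3 remains possible at r2c6. So r2c6=3.
Step 14. [r1c6∈{4}] r1c6 is down to just 4. So r1c6=4.
Step 15. [r6c5∈{1}] r6c5 has the single candidate 1. So r6c5=1.
Step 16. [r6c2∈{4}] r6c2 is down to just 4, so r6c2=4.
Step 17. [r6c3∈{3}] r6c3 has the single candidate 3, so r6c3=3.
Step 18. [r2c3∈{2}] r2c3 has the single candidate 2 ⇒ r2c3=2.
Step 19. [r4c5∈{3}] r4c5 is down to just 3 ⇒ r4c5=3.
Step 20. [r1c1∈{5}] r1c1's peers cover all but 5. So r1c1=5.
Step 21. [r5c1∈{2}] nothing but 2 survives at r5c1. So r5c1=2.

Answer: 5 3 6 1 2 4 / 4 1 2 6 5 3 / 3 2 5 4 6 1 / 1 6 4 5 3 2 / 2 5 1 3 4 6 / 6 4 3 2 1 5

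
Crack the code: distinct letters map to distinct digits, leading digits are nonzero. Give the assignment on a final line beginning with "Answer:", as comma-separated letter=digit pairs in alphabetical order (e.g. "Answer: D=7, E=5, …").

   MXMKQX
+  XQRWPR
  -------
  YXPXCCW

Step 1. [Y] Y is the leading digit of a 7-digit sum of two 6-digit numbers; the final carry is exactly 1, so Y=1.
Step 2. [col 1: X + R ≡ W (mod 10)] several values work for X in column 1 (X + R ≡ W (mod 10), carry-in 0); try X=6. So X=6.
Step 3. [col 1: X + R ≡ W (mod 10)] column 1 (X + R ≡ W (mod 10), carry-in 0) doesn't pin R yet; pick R=7 and continue ⇒ R=7.
Step 4. [col 1: X + R ≡ W (mod 10)] column 1: given X=6, R=7, carry-in 0, and digits 1,6,7 already taken and all letters distinct, X+R≡W (mod 10) forces W=3. So W=3.
Step 5. [col 2: Q + P ≡ C (mod 10)] column 2 (Q + P ≡ C (mod 10), carry-in 1) doesn't pin P yet; pick P=5 and continue. So P=5.
Step 6. [col 2: Q + P ≡ C (mod 10)] Q=8 is one option consistent with column 2 (Q + P ≡ C (mod 10), carry-in 1) — take it, so Q=8.
Step 7. [col 2: Q + P ≡ C (mod 10)] from column 2 (Q=8, P=5, carry-in 1, digits 1,3,5,6,7,8 already taken and all letters distinct): C must equal 4, so C=4.
Step 8. [col 3: K + W ≡ C (mod 10)] from column 3 (W=3, C=4, carry-in 1, digits 1,3,4,5,6,7,8 already taken and all letters distinct): K must equal 0 ⇒ K=0.
Step 9. [col 4: M + R ≡ X (mod 10)] from column 4 (R=7, X=6, carry-in 0, digits 0,1,3,4,5,6,7,8 already taken and all letters distinct): M must equal 9 ⇒ M=9.

Answer: C=4, K=0, M=9, P=5, Q=8, R=7, W=3, X=6, Y=1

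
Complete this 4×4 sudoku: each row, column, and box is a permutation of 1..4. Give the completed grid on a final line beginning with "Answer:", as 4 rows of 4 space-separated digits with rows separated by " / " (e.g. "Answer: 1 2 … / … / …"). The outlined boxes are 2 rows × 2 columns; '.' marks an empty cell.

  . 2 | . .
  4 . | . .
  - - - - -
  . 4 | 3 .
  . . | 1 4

Step 1. [r2c2∈{1,3}] 1 has one home in col 2: r2c2, so r2c2=1.
Step 2. [r1c1∈{3}] r1c1's peers cover all but 3, so r1c1=3.
Step 3. [r3c4∈{2}] r3c4 is down to just 2. So r3c4=2.
Step 4. [r2c3∈{2}] r2c3's peers cover all but 2. So r2c3=2.
Step 5. [r4c2∈{3}] r4c2 is down to just 3, so r4c2=3.
Step 6. [r3c1∈{1}] r3c1 has the single candidate 1 ⇒ r3c1=1.
Step 7. [r2c4∈{3}] r2c4 has the single candidate 3, so r2c4=3.
Step 8. [r1c3∈{4}] r1c3 has the single candidate 4, so r1c3=4.
Step 9. [r1c4∈{1}] r1c4's peers cover all but 1 ⇒ r1c4=1.
Step 10. [r4c1∈{2}] r4c1's peers cover all but 2 ⇒ r4c1=2.

Answer: 3 2 4 1 / 4 1 2 3 / 1 4 3 2 / 2 3 1 4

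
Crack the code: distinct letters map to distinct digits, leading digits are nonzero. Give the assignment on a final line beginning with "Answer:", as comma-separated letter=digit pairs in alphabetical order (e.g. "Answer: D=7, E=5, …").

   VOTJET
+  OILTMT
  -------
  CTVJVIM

Step 1. [C] C is the leading digit of a 7-digit sum of two 6-digit numbers; the final carry is exactly 1. So C=1.
Step 2. [col 1: T + T ≡ M (mod 10)] T=3 is one option consistent with column 1 (T + T ≡ M (mod 10), carry-in 0) — take it ⇒ T=3.
Step 3. [col 1: T + T ≡ M (mod 10)] column 1 reads T+T+carry(0)=M with T=3; with digits 1,3 already taken and all letters distinct, the only value for M is 6. So M=6.
Step 4. [col 2: E + M ≡ I (mod 10)] no forcing yet in column 2 (carry-in 0); E=9 is free and consistent — try it, so E=9.
Step 5. [col 2: E + M ≡ I (mod 10)] from column 2 (E=9, M=6, carry-in 0, digits 1,3,6,9 already taken and all letters distinct): I must equal 5 ⇒ I=5.
Step 6. [col 3: J + T ≡ V (mod 10)] no forcing yet in column 3 (carry-in 1); J=0 is free and consistent — try it. So J=0.
Step 7. [col 3: J + T ≡ V (mod 10)] from column 3 (J=0, T=3, carry-in 1, digits 0,1,3,5,6,9 already taken and all letters distinct): V must equal 4, so V=4.
Step 8. [col 4: T + L ≡ J (mod 10)] in column 4 we have T+L≡J with carry-in 0; given T=3, J=0 and digits 0,1,3,4,5,6,9 already taken and all letters distinct, that pins L to 7. So L=7.
Step 9. [col 5: O + I ≡ V (mod 10)] column 5: given I=5, V=4, carry-in 1, and digits 0,1,3,4,5,6,7,9 already taken and all letters distinct, O+I≡V (mod 10) forces O=8 ⇒ O=8.

Answer: C=1, E=9, I=5, J=0, L=7, M=6, O=8, T=3, V=4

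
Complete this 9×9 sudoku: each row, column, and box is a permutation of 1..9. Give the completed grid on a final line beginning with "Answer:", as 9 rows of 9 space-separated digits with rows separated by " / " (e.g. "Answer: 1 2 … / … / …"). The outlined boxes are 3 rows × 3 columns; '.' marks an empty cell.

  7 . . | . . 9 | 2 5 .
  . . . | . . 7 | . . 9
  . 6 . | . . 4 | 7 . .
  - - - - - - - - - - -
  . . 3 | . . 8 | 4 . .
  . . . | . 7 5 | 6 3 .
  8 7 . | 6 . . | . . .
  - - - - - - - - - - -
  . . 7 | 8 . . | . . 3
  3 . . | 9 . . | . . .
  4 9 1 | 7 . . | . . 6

Step 1. [r1c5∈{1,3,6,8}] across row 1, 6 lands solely at r1c5, so r1c5=6.
Step 2. [r4c1∈{1,2,5,6,9}] across row 4, 6 lands solely at r4c1 ⇒ r4c1=6.
Step 3. [r5c4∈{1,2,4}] in col 4, 4 fits only at r5c4 ⇒ r5c4=4.
Step 4. [r2c7∈{1,3,8}] in col 7, 3 fits only at r2c7, so r2c7=3.
Step 5. [r6c3∈{2,4,5,9}] across row 6, 4 lands solely at r6c3, so r6c3=4.
Step 6. [r4c2∈{1,2,5}] across box 4, 5 lands solely at r4c2 ⇒ r4c2=5.
Step 7. [r7c2∈{2}] r7c2 has the single candidate 2. So r7c2=2.
Step 8. [r1c3∈{8}] r1c3's peers cover all but 8. So r1c3=8.
Step 9. [r7c1∈{5}] only 5 remains possible at r7c1 ⇒ r7c1=5.
Step 10. [r5c9∈{1,2,8}] across row 5, 8 lands solely at r5c9 ⇒ r5c9=8.
Step 11. [r3c9∈{1}] r3c9 has the single candidate 1, so r3c9=1.
Step 12. [r3c8∈{8}] only 8 remains possible at r3c8 ⇒ r3c8=8.
Step 13. [r9c8∈{2}] r9c8 has the single candidate 2, so r9c8=2.
Step 14. [r2c5∈{1,2,5,8}] across row 2, 8 lands solely at r2c5, so r2c5=8.
Step 15. [r1c9∈{4}] r1c9 has the single candidate 4, so r1c9=4.
Step 16. [r5c2∈{1}] r5c2's peers cover all but 1 ⇒ r5c2=1.
Step 17. [r1c4∈{1,3}] row 1 places 1 nowhere but r1c4, so r1c4=1.
Step 18. [r4c4∈{2}] r4c4's peers cover all but 2, so r4c4=2.
Step 19. [r3c5∈{2,3,5}] 2 has one home in box 2: r3c5, so r3c5=2.
Step 20. [r2c4∈{5}] r2c4's peers cover all but 5. So r2c4=5.
Step 21. [r3c1∈{9}] r3c1 is down to just 9 ⇒ r3c1=9.
Step 22. [r7c6∈{1,6}] across row 7, 6 lands solely at r7c6. So r7c6=6.
Step 23. [r5c1∈{2}] nothing but 2 survives at r5c1. So r5c1=2.
Step 24. [r9c6∈{3}] r9c6 is down to just 3 ⇒ r9c6=3.
Step 25. [r6c6∈{1}] only 1 remains possible at r6c6, so r6c6=1.
Step 26. [r6c8∈{9}] only 9 remains possible at r6c8 ⇒ r6c8=9.
Step 27. [r6c7∈{5}] only 5 remains possible at r6c7. So r6c7=5.
Step 28. [r4c8∈{1,7}] across row 4, 1 lands solely at r4c8 ⇒ r4c8=1.
Step 29. [r8c9∈{5,7}] r8c9 is the only open cell in col 9 admitting 5 ⇒ r8c9=5.
Step 30. [r7c8∈{4}] r7c8 is down to just 4 ⇒ r7c8=4.
Step 31. [r7c5∈{1}] r7c5 has the single candidate 1, so r7c5=1.
Step 32. [r8c7∈{1,8}] in row 8, 1 fits only at r8c7 ⇒ r8c7=1.
Step 33. [r8c5∈{4}] only 4 remains possible at r8c5 ⇒ r8c5=4.
Step 34. [r6c5∈{3}] nothing but 3 survives at r6c5 ⇒ r6c5=3.
Step 35. [r6c9∈{2}] only 2 remains possible at r6c9. So r6c9=2.
Step 36. [r8c2∈{8}] r8c2 is down to just 8, so r8c2=8.
Step 37. [r2c2∈{4}] r2c2 has the single candidate 4 ⇒ r2c2=4.
Step 38. [r8c3∈{6}] r8c3's peers cover all but 6, so r8c3=6.
Step 39. [r3c3∈{5}] r3c3 is down to just 5. So r3c3=5.
Step 40. [r9c5∈{5}] r9c5 has the single candidate 5 ⇒ r9c5=5.
Step 41. [r2c8∈{6}] r2c8's peers cover all but 6. So r2c8=6.
Step 42. [r3c4∈{3}] r3c4's peers cover all but 3. So r3c4=3.
Step 43. [r7c7∈{9}] r7c7's peers cover all but 9, so r7c7=9.
Step 44. [r8c6∈{2}] only 2 remains possible at r8c6. So r8c6=2.
Step 45. [r8c8∈{7}] r8c8 has the single candidate 7. So r8c8=7.
Step 46. [r5c3∈{9}] r5c3 has the single candidate 9 ⇒ r5c3=9.
Step 47. [r1c2∈{3}] only 3 remains possible at r1c2. So r1c2=3.
Step 48. [r2c1∈{1}] r2c1 has the single candidate 1, so r2c1=1.
Step 49. [r9c7∈{8}] r9c7 has the single candidate 8. So r9c7=8.
Step 50. [r4c9∈{7}] nothing but 7 survives at r4c9, so r4c9=7.
Step 51. [r4c5∈{9}] only 9 remains possible at r4c5. So r4c5=9.
Step 52. [r2c3∈{2}] nothing but 2 survives at r2c3, so r2c3=2.

Answer: 7 3 8 1 6 9 2 5 4 / 1 4 2 5 8 7 3 6 9 / 9 6 5 3 2 4 7 8 1 / 6 5 3 2 9 8 4 1 7 / 2 1 9 4 7 5 6 3 8 / 8 7 4 6 3 1 5 9 2 / 5 2 7 8 1 6 9 4 3 / 3 8 6 9 4 2 1 7 5 / 4 9 1 7 5 3 8 2 6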